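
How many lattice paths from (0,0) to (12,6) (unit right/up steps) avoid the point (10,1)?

Total paths to (12,6): C(18,6) = 18564.
Paths through (10,1): C(11,1) x C(7,5) = 231.
Avoiding (10,1): 18564 - 231.

Final answer: 18333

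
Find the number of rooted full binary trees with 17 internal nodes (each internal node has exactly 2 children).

This is counted by the nth Catalan number C_n. Here n = 17.
Using C_0 = 1 and C_(k+1) = C_k x 2(2k+1)/(k+2), build up term by term: C_1=1, C_2=2, C_3=5, C_4=14, C_5=42, C_6=132, C_7=429, C_8=1430, C_9=4862, C_10=16796, C_11=58786, C_12=208012, C_13=742900, C_14=2674440, C_15=9694845, C_16=35357670, C_17=129644790.

Final answer: C_{17} = 129644790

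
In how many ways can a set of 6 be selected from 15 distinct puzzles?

C(15,6) = 15!/(6! x (15-6)!).

Final answer: C(15,6) = 5005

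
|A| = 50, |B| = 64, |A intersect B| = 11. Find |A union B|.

|A union B| = |A| + |B| - |A intersect B| = 50 + 64 - 11.

Final answer: 103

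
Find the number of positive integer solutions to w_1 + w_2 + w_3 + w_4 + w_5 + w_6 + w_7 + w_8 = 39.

Substitute w'_i = w_i - 1 (so w'_i >= 0). Then sum w'_i = 39 - 8 = 31.
Stars and bars: C(31+8-1, 8-1) = C(38,7).

Final answer: C(38,7) = 12620256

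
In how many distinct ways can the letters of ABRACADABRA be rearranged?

Letters (A:5, B:2, C:1, D:1, R:2). Total letters: 11.
Permutations = 11!/(5! x 2! x 2!).

Final answer: 83160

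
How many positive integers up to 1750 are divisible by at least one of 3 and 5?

Multiples of 3: 583. Multiples of 5: 350. Of both (lcm=15): 116.
By inclusion-exclusion: 583 + 350 - 116.

Final answer: 817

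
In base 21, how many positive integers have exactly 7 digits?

In base 21, the leading digit has 20 choices (1..20); each of the remaining 6 digits has 21 choices.
Total: 20 x 21^6.

Final answer: 1715322420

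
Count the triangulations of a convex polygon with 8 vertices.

This is a standard Catalan-number count: the answer is C_n. Here n = 8 - 2 = 6.
C_n = C(2n,n)/(n+1), so C_{6} = C(12,6)/7 = 924/7.

Final answer: C_{6} = 132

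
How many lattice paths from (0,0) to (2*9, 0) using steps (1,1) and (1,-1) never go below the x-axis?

Total monotonic paths to (9,9): C(18,9) = 48620.
By the reflection principle, paths that go above the diagonal number C(18,10) = 43758.
Valid Dyck paths: 48620 - 43758.
(These counts are the Catalan numbers.)

Final answer: C_{9} = 4862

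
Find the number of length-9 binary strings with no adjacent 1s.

Classify by the final bit: ...0 gives a(n-1) strings, ...01 gives a(n-2) strings. Thus a(n) = a(n-1) + a(n-2) with a(1)=2, a(2)=3.
Iterating the recurrence: a(1)=2, a(2)=3, a(3)=5, a(4)=8, a(5)=13, a(6)=21, a(7)=34, a(8)=55, a(9)=89.

Final answer: 89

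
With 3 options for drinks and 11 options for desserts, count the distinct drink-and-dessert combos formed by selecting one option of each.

By the multiplication principle: 3 x 11.

Final answer: 33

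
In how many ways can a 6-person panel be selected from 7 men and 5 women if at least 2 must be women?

Sum over valid woman counts:
C(5,2)C(7,4) = 350
C(5,3)C(7,3) = 350
C(5,4)C(7,2) = 105
C(5,5)C(7,1) = 7
Total: 350 + 350 + 105 + 7.

Final answer: 812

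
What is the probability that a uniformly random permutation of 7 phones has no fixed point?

Derangements satisfy D(n) = (n-1)(D(n-1) + D(n-2)), starting from D(0)=1, D(1)=0.
Building up: D(2)=1, D(3)=2, D(4)=9, D(5)=44, D(6)=265, D(7)=1854.
Total arrangements: 7! = 5040.
Probability = D(7)/7! = 103/280.

Final answer: D(7)/7! = 1854/5040 = 0.367857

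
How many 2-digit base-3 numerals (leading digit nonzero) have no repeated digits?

The leading digit has 2 choices (anything but zero); the next has 2 (anything but the first), then 1, and so on, one fewer each time.
Total: 2 x 2.

Final answer: 4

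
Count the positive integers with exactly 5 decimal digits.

The leading digit cannot be 0 (9 options); the other 4 digits can be anything (10 options each).
Total: 9 x 10^4.

Final answer: 90000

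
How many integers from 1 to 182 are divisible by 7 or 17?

Multiples of 7: 26. Multiples of 17: 10. Of both (lcm=119): 1.
By inclusion-exclusion: 26 + 10 - 1.

Final answer: 35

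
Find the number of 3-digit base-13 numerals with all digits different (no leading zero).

The leading digit has 12 choices (anything but zero); the next has 12 (anything but the first), then 11, and so on, one fewer each time.
Total: 12 x 12 x 11.

Final answer: 1584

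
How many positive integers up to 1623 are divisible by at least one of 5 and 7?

Multiples of 5: 324. Multiples of 7: 231. Of both (lcm=35): 46.
By inclusion-exclusion: 324 + 231 - 46.

Final answer: 509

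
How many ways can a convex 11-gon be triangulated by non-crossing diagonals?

The structures are counted by the Catalan number C_n. Here n = 11 - 2 = 9.
C_n = C(2n,n)/(n+1), so C_{9} = C(18,9)/10 = 48620/10.

Final answer: C_{9} = 4862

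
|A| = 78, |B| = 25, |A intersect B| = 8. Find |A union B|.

|A union B| = |A| + |B| - |A intersect B| = 78 + 25 - 8.

Final answer: 95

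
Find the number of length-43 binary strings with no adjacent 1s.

A valid string ends in 0 (append to any length-(n-1) valid string) or in 01 (append to any length-(n-2) valid string), so a(n) = a(n-1) + a(n-2) with a(1)=2, a(2)=3.
Iterating the recurrence: a(1)=2, a(2)=3, a(3)=5, a(4)=8, a(5)=13, a(6)=21, a(7)=34, a(8)=55, a(9)=89, a(10)=144, a(11)=233, a(12)=377, a(13)=610, a(14)=987, a(15)=1597, a(16)=2584, a(17)=4181, a(18)=6765, a(19)=10946, a(20)=17711, a(21)=28657, a(22)=46368, a(23)=75025, a(24)=121393, a(25)=196418, a(26)=317811, a(27)=514229, a(28)=832040, a(29)=1346269, a(30)=2178309, a(31)=3524578, a(32)=5702887, a(33)=9227465, a(34)=14930352, a(35)=24157817, a(36)=39088169, a(37)=63245986, a(38)=102334155, a(39)=165580141, a(40)=267914296, a(41)=433494437, a(42)=701408733, a(43)=1134903170.

Final answer: 1134903170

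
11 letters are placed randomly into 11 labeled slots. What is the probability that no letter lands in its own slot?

Use the recurrence D(n) = (n-1)(D(n-1) + D(n-2)) with D(0)=1, D(1)=0.
Building up: D(2)=1, D(3)=2, D(4)=9, D(5)=44, D(6)=265, D(7)=1854, D(8)=14833, D(9)=133496, D(10)=1334961, D(11)=14684570.
Total arrangements: 11! = 39916800.
Probability = D(11)/11! = 1468457/3991680.

Final answer: D(11)/11! = 14684570/39916800 = 0.367879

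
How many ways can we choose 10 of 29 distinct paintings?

C(29,10) = 29!/(10! x 19!).

Final answer: \binom{29}{10} = 20030010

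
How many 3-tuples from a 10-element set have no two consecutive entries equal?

Let g(n) count such strings. g(1) = 10, and each valid string of length n-1 extends in 9 ways (any symbol but the last), so g(n) = 9 g(n-1).
Total: g(3) = 10 x 9^2.

Final answer: 10 x 9^{2} = 810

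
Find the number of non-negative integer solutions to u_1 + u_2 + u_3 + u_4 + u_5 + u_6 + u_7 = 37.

Stars and bars with 37 stars and 6 bars:
C(37+7-1, 7-1) = C(43,6).

Final answer: C(43,6) = 6096454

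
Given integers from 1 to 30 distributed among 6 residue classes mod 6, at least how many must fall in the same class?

By pigeonhole with 30 objects and 6 categories: ceiling(30/6).

Final answer: 5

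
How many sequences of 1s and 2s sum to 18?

Let f(n) count the ways. The last step is size 1 or 2, so f(n) = f(n-1) + f(n-2) with f(1)=1, f(2)=2.
Computing successive values: f(1)=1, f(2)=2, f(3)=3, f(4)=5, f(5)=8, f(6)=13, f(7)=21, f(8)=34, f(9)=55, f(10)=89, f(11)=144, f(12)=233, f(13)=377, f(14)=610, f(15)=987, f(16)=1597, f(17)=2584, f(18)=4181.

Final answer: 4181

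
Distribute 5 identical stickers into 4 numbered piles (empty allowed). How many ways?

Stars and bars: C(n+k-1, k-1) = C(8,3).

Final answer: C(8,3) = 56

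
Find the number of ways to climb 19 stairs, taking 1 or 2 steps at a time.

Condition on the final move: it is a 1-step (f(n-1) ways to get there) or a 2-step (f(n-2) ways), so f(n) = f(n-1) + f(n-2), with f(1)=1, f(2)=2.
Building up term by term: f(1)=1, f(2)=2, f(3)=3, f(4)=5, f(5)=8, f(6)=13, f(7)=21, f(8)=34, f(9)=55, f(10)=89, f(11)=144, f(12)=233, f(13)=377, f(14)=610, f(15)=987, f(16)=1597, f(17)=2584, f(18)=4181, f(19)=6765.

Final answer: 6765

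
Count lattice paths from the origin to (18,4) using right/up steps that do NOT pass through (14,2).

Total paths to (18,4): C(22,4) = 7315.
Paths through (14,2): C(16,2) x C(6,2) = 1800.
Avoiding (14,2): 7315 - 1800.

Final answer: 5515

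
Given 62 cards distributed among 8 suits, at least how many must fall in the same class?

By pigeonhole with 62 objects and 8 categories: ceiling(62/8).

Final answer: 8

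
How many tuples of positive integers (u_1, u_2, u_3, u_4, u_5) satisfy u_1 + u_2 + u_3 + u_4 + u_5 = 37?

Substitute u'_i = u_i - 1 (so u'_i >= 0). Then sum u'_i = 37 - 5 = 32.
Stars and bars: C(32+5-1, 5-1) = C(36,4).

Final answer: C(36,4) = 58905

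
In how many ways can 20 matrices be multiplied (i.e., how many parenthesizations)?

This is a standard Catalan-number count: the answer is C_n. Here n = 20 - 1 = 19.
C_n = (2n)!/(n!(n+1)!), so C_{19} = 38!/(19! x 20!) = C(38,19)/20 = 35345263800/20.

Final answer: C_{19} = 1767263190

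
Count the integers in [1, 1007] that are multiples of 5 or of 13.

Multiples of 5: 201. Multiples of 13: 77. Of both (lcm=65): 15.
By inclusion-exclusion: 201 + 77 - 15.

Final answer: 263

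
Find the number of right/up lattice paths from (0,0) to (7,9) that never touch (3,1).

Total paths to (7,9): C(16,9) = 11440.
Paths through (3,1): C(4,1) x C(12,8) = 1980.
Avoiding (3,1): 11440 - 1980.

Final answer: 9460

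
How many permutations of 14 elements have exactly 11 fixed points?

Choose which 11 elements are fixed: C(14,11) = 364.
Derange the remaining 3 using D(j) = (j-1)(D(j-1) + D(j-2)), D(0)=1, D(1)=0: D(2)=1, D(3)=2.
Total: 364 x 2.

Final answer: C(14,11) D(3) = 728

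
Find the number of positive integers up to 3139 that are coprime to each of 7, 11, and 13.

|div by 7|=448, |div by 11|=285, |div by 13|=241.
|div by 7&11|=40, |div by 7&13|=34, |div by 11&13|=21, |div by all|=3.
By inclusion-exclusion, divisible by at least one: 448+285+241-40-34-21+3 = 882.
Not divisible by any: 3139 - 882.

Final answer: 2257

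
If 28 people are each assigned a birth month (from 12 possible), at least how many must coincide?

There are 12 possible values for birth month. With 28 people and 12 categories, by pigeonhole: ceiling(28/12).

Final answer: 3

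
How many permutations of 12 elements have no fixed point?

Derangements satisfy D(n) = (n-1)(D(n-1) + D(n-2)), starting from D(0)=1, D(1)=0.
D(2) = 1 x (0 + 1) = 1
D(3) = 2 x (1 + 0) = 2
D(4) = 3 x (2 + 1) = 9
D(5) = 4 x (9 + 2) = 44
D(6) = 5 x (44 + 9) = 265
D(7) = 6 x (265 + 44) = 1854
D(8) = 7 x (1854 + 265) = 14833
D(9) = 8 x (14833 + 1854) = 133496
D(10) = 9 x (133496 + 14833) = 1334961
D(11) = 10 x (1334961 + 133496) = 14684570
D(12) = 11 x (D(11) + D(10)) = 11 x (14684570 + 1334961)

Final answer: D(12) = 176214841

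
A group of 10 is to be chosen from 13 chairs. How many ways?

C(13,10) = 13!/(10! x 3!).

Final answer: \binom{13}{10} = 286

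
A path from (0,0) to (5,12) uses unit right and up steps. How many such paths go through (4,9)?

Paths (0,0)->(4,9): C(13,9) = 715.
Paths (4,9)->(5,12): C(4,3) = 4.
By multiplication principle: 715 x 4.

Final answer: 2860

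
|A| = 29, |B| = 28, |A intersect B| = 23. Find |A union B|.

|A union B| = |A| + |B| - |A intersect B| = 29 + 28 - 23.

Final answer: 34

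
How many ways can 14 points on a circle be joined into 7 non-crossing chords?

The structures are counted by the Catalan number C_n. Here n = 14/2 = 7.
Using C_0 = 1 and C_(k+1) = C_k x 2(2k+1)/(k+2), build up term by term: C_1=1, C_2=2, C_3=5, C_4=14, C_5=42, C_6=132, C_7=429.

Final answer: C_{7} = 429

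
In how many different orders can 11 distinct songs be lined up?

The number of ways to arrange 11 distinct objects is 11!.

Final answer: 11! = 39916800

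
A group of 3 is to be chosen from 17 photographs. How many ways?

C(17,3) = 17!/(3! x 14!).

Final answer: \binom{17}{3} = 680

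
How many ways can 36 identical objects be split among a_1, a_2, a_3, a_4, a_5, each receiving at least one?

Substitute a'_i = a_i - 1 (so a'_i >= 0). Then sum a'_i = 36 - 5 = 31.
Stars and bars: C(31+5-1, 5-1) = C(35,4).

Final answer: C(35,4) = 52360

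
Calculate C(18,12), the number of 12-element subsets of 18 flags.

C(18,12) = 18!/(12! x 6!).

Final answer: \binom{18}{12} = 18564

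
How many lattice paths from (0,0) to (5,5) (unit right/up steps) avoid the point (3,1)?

Total paths to (5,5): C(10,5) = 252.
Paths through (3,1): C(4,1) x C(6,4) = 60.
Avoiding (3,1): 252 - 60.

Final answer: 192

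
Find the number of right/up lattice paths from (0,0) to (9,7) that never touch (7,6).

Total paths to (9,7): C(16,7) = 11440.
Paths through (7,6): C(13,6) x C(3,1) = 5148.
Avoiding (7,6): 11440 - 5148.

Final answer: 6292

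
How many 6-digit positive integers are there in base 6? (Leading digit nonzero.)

Leading digit: 5 options (nonzero). Other 5 digit(s): 6 options each.
Total: 5 x 6^5.

Final answer: 38880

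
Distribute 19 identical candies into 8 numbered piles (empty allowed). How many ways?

Stars and bars: C(n+k-1, k-1) = C(26,7).

Final answer: C(26,7) = 657800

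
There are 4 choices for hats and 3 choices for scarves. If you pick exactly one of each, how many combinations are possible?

By the multiplication principle: 4 x 3.

Final answer: 12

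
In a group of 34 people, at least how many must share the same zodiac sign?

There are 12 possible values for zodiac sign. With 34 people and 12 categories, by pigeonhole: ceiling(34/12).

Final answer: 3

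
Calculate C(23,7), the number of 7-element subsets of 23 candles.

C(23,7) = 23!/(7! x (23-7)!).

Final answer: C(23,7) = 245157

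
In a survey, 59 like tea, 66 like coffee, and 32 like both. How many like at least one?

|A union B| = |A| + |B| - |A intersect B| = 59 + 66 - 32.

Final answer: 93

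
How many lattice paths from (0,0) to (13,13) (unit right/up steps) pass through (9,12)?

Paths (0,0)->(9,12): C(21,12) = 293930.
Paths (9,12)->(13,13): C(5,1) = 5.
By multiplication principle: 293930 x 5.

Final answer: 1469650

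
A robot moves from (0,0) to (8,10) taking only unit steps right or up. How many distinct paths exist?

Each path has 8 right steps and 10 up steps in some order (18 steps total).
Choose which 10 of the 18 steps are up: C(18,10).

Final answer: C(18,10) = 43758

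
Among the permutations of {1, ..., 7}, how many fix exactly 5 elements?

Choose which 5 elements are fixed: C(7,5) = 21.
Derange the remaining 2 using D(j) = (j-1)(D(j-1) + D(j-2)), D(0)=1, D(1)=0: D(2)=1.
Total: 21 x 1.

Final answer: C(7,5) D(2) = 21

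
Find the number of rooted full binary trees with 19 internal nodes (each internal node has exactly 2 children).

This is counted by the nth Catalan number C_n. Here n = 19.
Using C_0 = 1 and C_(k+1) = C_k x 2(2k+1)/(k+2), build up term by term: C_1=1, C_2=2, C_3=5, C_4=14, C_5=42, C_6=132, C_7=429, C_8=1430, C_9=4862, C_10=16796, C_11=58786, C_12=208012, C_13=742900, C_14=2674440, C_15=9694845, C_16=35357670, C_17=129644790, C_18=477638700, C_19=1767263190.

Final answer: C_{19} = 1767263190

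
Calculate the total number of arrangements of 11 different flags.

The number of ways to arrange 11 distinct objects is 11!.

Final answer: 11! = 39916800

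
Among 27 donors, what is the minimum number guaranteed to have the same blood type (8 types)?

There are 8 possible values for blood type (8 types). With 27 donors and 8 categories, by pigeonhole: ceiling(27/8).

Final answer: 4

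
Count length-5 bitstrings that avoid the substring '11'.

Let a(n) count valid strings. If the last bit is 0 the prefix is any valid string of length n-1; if it is 1 the string must end in 01 with a valid prefix of length n-2. So a(n) = a(n-1) + a(n-2), a(1)=2, a(2)=3.
Building up term by term: a(1)=2, a(2)=3, a(3)=5, a(4)=8, a(5)=13.

Final answer: 13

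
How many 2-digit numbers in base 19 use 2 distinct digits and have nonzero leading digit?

The leading digit has 18 choices (anything but zero); the next has 18 (anything but the first), then 17, and so on, one fewer each time.
Total: 18 x 18.

Final answer: 324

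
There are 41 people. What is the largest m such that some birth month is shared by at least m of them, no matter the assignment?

There are 12 possible values for birth month. With 41 people and 12 categories, by pigeonhole: ceiling(41/12).

Final answer: 4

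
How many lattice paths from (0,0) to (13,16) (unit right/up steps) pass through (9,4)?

Paths (0,0)->(9,4): C(13,4) = 715.
Paths (9,4)->(13,16): C(16,12) = 1820.
By multiplication principle: 715 x 1820.

Final answer: 1301300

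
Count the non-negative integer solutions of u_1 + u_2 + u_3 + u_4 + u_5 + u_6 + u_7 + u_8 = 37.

Stars and bars with 37 stars and 7 bars:
C(37+8-1, 8-1) = C(44,7).

Final answer: C(44,7) = 38320568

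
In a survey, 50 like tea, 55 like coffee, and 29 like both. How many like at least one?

|A union B| = |A| + |B| - |A intersect B| = 50 + 55 - 29.

Final answer: 76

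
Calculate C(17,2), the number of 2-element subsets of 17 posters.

C(17,2) = 17!/(2! x (17-2)!).

Final answer: C(17,2) = 136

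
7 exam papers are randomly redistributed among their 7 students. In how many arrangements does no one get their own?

D(n) = (n-1)(D(n-1) + D(n-2)), D(0)=1, D(1)=0.
D(2) = 1 x (0 + 1) = 1
D(3) = 2 x (1 + 0) = 2
D(4) = 3 x (2 + 1) = 9
D(5) = 4 x (9 + 2) = 44
D(6) = 5 x (44 + 9) = 265
D(7) = 6 x (D(6) + D(5)) = 6 x (265 + 44)

Final answer: D(7) = 1854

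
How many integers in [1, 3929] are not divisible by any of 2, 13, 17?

|div by 2|=1964, |div by 13|=302, |div by 17|=231.
|div by 2&13|=151, |div by 2&17|=115, |div by 13&17|=17, |div by all|=8.
By inclusion-exclusion, divisible by at least one: 1964+302+231-151-115-17+8 = 2222.
Not divisible by any: 3929 - 2222.

Final answer: 1707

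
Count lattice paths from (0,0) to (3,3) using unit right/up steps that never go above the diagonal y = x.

Total monotonic paths to (3,3): C(6,3) = 20.
By the reflection principle, paths that go above the diagonal number C(6,4) = 15.
Valid Dyck paths: 20 - 15.
(Equivalently, C_{3} = C(6,3)/4 = 20/4.)

Final answer: C_{3} = 5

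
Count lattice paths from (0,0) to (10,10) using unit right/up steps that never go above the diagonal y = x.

Total monotonic paths to (10,10): C(20,10) = 184756.
By the reflection principle, paths that go above the diagonal number C(20,11) = 167960.
Valid Dyck paths: 184756 - 167960.
(Check: C(20,10) - C(20,11) = C(20,10)/11, the Catalan number C_{10}.)

Final answer: C_{10} = 16796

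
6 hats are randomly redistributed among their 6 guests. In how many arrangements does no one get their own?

D(n) = (n-1)(D(n-1) + D(n-2)), D(0)=1, D(1)=0.
D(2) = 1 x (0 + 1) = 1
D(3) = 2 x (1 + 0) = 2
D(4) = 3 x (2 + 1) = 9
D(5) = 4 x (9 + 2) = 44
D(6) = 5 x (D(5) + D(4)) = 5 x (44 + 9)

Final answer: D(6) = 265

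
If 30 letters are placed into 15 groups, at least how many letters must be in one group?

By the pigeonhole principle: ceiling(30/15).

Final answer: 2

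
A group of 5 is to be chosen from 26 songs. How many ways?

C(26,5) = 26!/(5! x 21!).

Final answer: \binom{26}{5} = 65780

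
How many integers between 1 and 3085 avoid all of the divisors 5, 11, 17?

|div by 5|=617, |div by 11|=280, |div by 17|=181.
|div by 5&11|=56, |div by 5&17|=36, |div by 11&17|=16, |div by all|=3.
By inclusion-exclusion, divisible by at least one: 617+280+181-56-36-16+3 = 973.
Not divisible by any: 3085 - 973.

Final answer: 2112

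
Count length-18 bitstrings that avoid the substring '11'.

Let a(n) count valid strings. If the last bit is 0 the prefix is any valid string of length n-1; if it is 1 the string must end in 01 with a valid prefix of length n-2. So a(n) = a(n-1) + a(n-2), a(1)=2, a(2)=3.
Computing successive values: a(1)=2, a(2)=3, a(3)=5, a(4)=8, a(5)=13, a(6)=21, a(7)=34, a(8)=55, a(9)=89, a(10)=144, a(11)=233, a(12)=377, a(13)=610, a(14)=987, a(15)=1597, a(16)=2584, a(17)=4181, a(18)=6765.

Final answer: 6765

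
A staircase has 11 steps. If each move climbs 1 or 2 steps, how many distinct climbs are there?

Let f(n) be the number of climbs. Removing the last move (1 or 2 steps) gives f(n) = f(n-1) + f(n-2); base cases f(1)=1, f(2)=2.
Computing successive values: f(1)=1, f(2)=2, f(3)=3, f(4)=5, f(5)=8, f(6)=13, f(7)=21, f(8)=34, f(9)=55, f(10)=89, f(11)=144.

Final answer: 144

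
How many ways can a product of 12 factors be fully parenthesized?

This is a standard Catalan-number count: the answer is C_n. Here n = 12 - 1 = 11.
C_n = C(2n,n)/(n+1), so C_{11} = C(22,11)/12 = 705432/12.

Final answer: C_{11} = 58786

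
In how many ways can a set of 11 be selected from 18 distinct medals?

C(18,11) = 18!/(11! x 7!).

Final answer: \binom{18}{11} = 31824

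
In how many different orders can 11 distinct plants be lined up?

The number of ways to arrange 11 distinct objects is 11!.

Final answer: 11! = 39916800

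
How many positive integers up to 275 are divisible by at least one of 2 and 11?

Multiples of 2: 137. Multiples of 11: 25. Of both (lcm=22): 12.
By inclusion-exclusion: 137 + 25 - 12.

Final answer: 150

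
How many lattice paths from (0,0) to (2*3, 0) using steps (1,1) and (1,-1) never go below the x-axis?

Total monotonic paths to (3,3): C(6,3) = 20.
By the reflection principle, paths that go above the diagonal number C(6,4) = 15.
Valid Dyck paths: 20 - 15.
(This is the Catalan number C_{3}.)

Final answer: C_{3} = 5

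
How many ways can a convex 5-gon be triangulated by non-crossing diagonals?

The structures are counted by the Catalan number C_n. Here n = 5 - 2 = 3.
C_n = C(2n,n) - C(2n,n+1), so C_{3} = C(6,3) - C(6,4) = 20 - 15.

Final answer: C_{3} = 5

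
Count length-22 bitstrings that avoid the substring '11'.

A valid string ends in 0 (append to any length-(n-1) valid string) or in 01 (append to any length-(n-2) valid string), so a(n) = a(n-1) + a(n-2) with a(1)=2, a(2)=3.
Building up term by term: a(1)=2, a(2)=3, a(3)=5, a(4)=8, a(5)=13, a(6)=21, a(7)=34, a(8)=55, a(9)=89, a(10)=144, a(11)=233, a(12)=377, a(13)=610, a(14)=987, a(15)=1597, a(16)=2584, a(17)=4181, a(18)=6765, a(19)=10946, a(20)=17711, a(21)=28657, a(22)=46368.

Final answer: 46368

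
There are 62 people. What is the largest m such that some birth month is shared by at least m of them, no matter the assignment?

There are 12 possible values for birth month. With 62 people and 12 categories, by pigeonhole: ceiling(62/12).

Final answer: 6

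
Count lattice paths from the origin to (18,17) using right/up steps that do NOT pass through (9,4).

Total paths to (18,17): C(35,17) = 4537567650.
Paths through (9,4): C(13,4) x C(22,13) = 355655300.
Avoiding (9,4): 4537567650 - 355655300.

Final answer: 4181912350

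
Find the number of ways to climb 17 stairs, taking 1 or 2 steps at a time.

Condition on the final move: it is a 1-step (f(n-1) ways to get there) or a 2-step (f(n-2) ways), so f(n) = f(n-1) + f(n-2), with f(1)=1, f(2)=2.
Computing successive values: f(1)=1, f(2)=2, f(3)=3, f(4)=5, f(5)=8, f(6)=13, f(7)=21, f(8)=34, f(9)=55, f(10)=89, f(11)=144, f(12)=233, f(13)=377, f(14)=610, f(15)=987, f(16)=1597, f(17)=2584.

Final answer: 2584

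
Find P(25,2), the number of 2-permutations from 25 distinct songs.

P(25,2) = 25!/(25-2)! = 25!/23!.

Final answer: P(25,2) = 600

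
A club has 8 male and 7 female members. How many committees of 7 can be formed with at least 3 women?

Sum over valid woman counts:
C(7,3)C(8,4) = 2450
C(7,4)C(8,3) = 1960
C(7,5)C(8,2) = 588
C(7,6)C(8,1) = 56
C(7,7)C(8,0) = 1
Total: 2450 + 1960 + 588 + 56 + 1.

Final answer: 5055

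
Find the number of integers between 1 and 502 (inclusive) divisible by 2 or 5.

Multiples of 2: 251. Multiples of 5: 100. Of both (lcm=10): 50.
By inclusion-exclusion: 251 + 100 - 50.

Final answer: 301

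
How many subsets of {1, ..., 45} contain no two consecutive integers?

Let a(n) count such subsets of {1, ..., n}. Either n is excluded (a(n-1) ways) or n is included, forcing n-1 out (a(n-2) ways), so a(n) = a(n-1) + a(n-2) with a(1)=2, a(2)=3.
Building up term by term: a(1)=2, a(2)=3, a(3)=5, a(4)=8, a(5)=13, a(6)=21, a(7)=34, a(8)=55, a(9)=89, a(10)=144, a(11)=233, a(12)=377, a(13)=610, a(14)=987, a(15)=1597, a(16)=2584, a(17)=4181, a(18)=6765, a(19)=10946, a(20)=17711, a(21)=28657, a(22)=46368, a(23)=75025, a(24)=121393, a(25)=196418, a(26)=317811, a(27)=514229, a(28)=832040, a(29)=1346269, a(30)=2178309, a(31)=3524578, a(32)=5702887, a(33)=9227465, a(34)=14930352, a(35)=24157817, a(36)=39088169, a(37)=63245986, a(38)=102334155, a(39)=165580141, a(40)=267914296, a(41)=433494437, a(42)=701408733, a(43)=1134903170, a(44)=1836311903, a(45)=2971215073.

Final answer: 2971215073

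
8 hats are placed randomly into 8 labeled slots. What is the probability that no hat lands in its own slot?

Derangements satisfy D(n) = (n-1)(D(n-1) + D(n-2)), starting from D(0)=1, D(1)=0.
Building up: D(2)=1, D(3)=2, D(4)=9, D(5)=44, D(6)=265, D(7)=1854, D(8)=14833.
Total arrangements: 8! = 40320.
Probability = D(8)/8! = 2119/5760.

Final answer: D(8)/8! = 14833/40320 = 0.367882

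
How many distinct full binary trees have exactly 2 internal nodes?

This is counted by the nth Catalan number C_n. Here n = 2.
Using C_0 = 1 and C_(k+1) = C_k x 2(2k+1)/(k+2), build up term by term: C_1=1, C_2=2.

Final answer: C_{2} = 2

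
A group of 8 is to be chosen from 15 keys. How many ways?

C(15,8) = 15!/(8! x (15-8)!).

Final answer: C(15,8) = 6435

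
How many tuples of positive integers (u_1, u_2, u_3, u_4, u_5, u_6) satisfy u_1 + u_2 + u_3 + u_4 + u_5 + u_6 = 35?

Substitute u'_i = u_i - 1 (so u'_i >= 0). Then sum u'_i = 35 - 6 = 29.
Stars and bars: C(29+6-1, 6-1) = C(34,5).

Final answer: C(34,5) = 278256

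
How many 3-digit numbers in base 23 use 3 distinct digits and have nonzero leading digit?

First digit: 22 (nonzero). Second: 22 (not first). Third: 21, etc.
Total: 22 x 22 x 21.

Final answer: 10164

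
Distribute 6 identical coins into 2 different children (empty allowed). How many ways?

Stars and bars: C(n+k-1, k-1) = C(7,1).

Final answer: C(7,1) = 7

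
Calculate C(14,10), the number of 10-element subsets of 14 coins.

C(14,10) = 14!/(10! x 4!).

Final answer: \binom{14}{10} = 1001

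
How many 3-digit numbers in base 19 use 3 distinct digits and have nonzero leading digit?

The leading digit has 18 choices (anything but zero); the next has 18 (anything but the first), then 17, and so on, one fewer each time.
Total: 18 x 18 x 17.

Final answer: 5508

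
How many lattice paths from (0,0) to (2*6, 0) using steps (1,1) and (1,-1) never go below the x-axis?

Total monotonic paths to (6,6): C(12,6) = 924.
By the reflection principle, paths that go above the diagonal number C(12,7) = 792.
Valid Dyck paths: 924 - 792.
(These counts are the Catalan numbers.)

Final answer: C_{6} = 132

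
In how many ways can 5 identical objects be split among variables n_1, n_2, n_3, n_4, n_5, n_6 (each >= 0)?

Stars and bars with 5 stars and 5 bars:
C(5+6-1, 6-1) = C(10,5).

Final answer: C(10,5) = 252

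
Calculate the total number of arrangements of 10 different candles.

The number of ways to arrange 10 distinct objects is 10!.

Final answer: 10! = 3628800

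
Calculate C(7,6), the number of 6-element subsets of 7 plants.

C(7,6) = 7!/(6! x (7-6)!).

Final answer: C(7,6) = 7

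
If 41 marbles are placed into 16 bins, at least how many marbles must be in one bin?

By the pigeonhole principle: ceiling(41/16).

Final answer: 3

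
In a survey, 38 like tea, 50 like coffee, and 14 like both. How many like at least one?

|A union B| = |A| + |B| - |A intersect B| = 38 + 50 - 14.

Final answer: 74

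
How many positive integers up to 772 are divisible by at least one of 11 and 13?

Multiples of 11: 70. Multiples of 13: 59. Of both (lcm=143): 5.
By inclusion-exclusion: 70 + 59 - 5.

Final answer: 124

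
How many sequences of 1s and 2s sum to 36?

Condition on the final move: it is a 1-step (f(n-1) ways to get there) or a 2-step (f(n-2) ways), so f(n) = f(n-1) + f(n-2), with f(1)=1, f(2)=2.
Computing successive values: f(1)=1, f(2)=2, f(3)=3, f(4)=5, f(5)=8, f(6)=13, f(7)=21, f(8)=34, f(9)=55, f(10)=89, f(11)=144, f(12)=233, f(13)=377, f(14)=610, f(15)=987, f(16)=1597, f(17)=2584, f(18)=4181, f(19)=6765, f(20)=10946, f(21)=17711, f(22)=28657, f(23)=46368, f(24)=75025, f(25)=121393, f(26)=196418, f(27)=317811, f(28)=514229, f(29)=832040, f(30)=1346269, f(31)=2178309, f(32)=3524578, f(33)=5702887, f(34)=9227465, f(35)=14930352, f(36)=24157817.

Final answer: 24157817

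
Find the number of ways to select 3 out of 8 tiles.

C(8,3) = 8!/(3! x (8-3)!).

Final answer: C(8,3) = 56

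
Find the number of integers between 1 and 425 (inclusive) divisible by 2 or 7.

Multiples of 2: 212. Multiples of 7: 60. Of both (lcm=14): 30.
By inclusion-exclusion: 212 + 60 - 30.

Final answer: 242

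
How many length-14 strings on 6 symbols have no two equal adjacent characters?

First character: 6 choices. Each subsequent: 5 choices (must differ from the previous one).
Total: 6 x 5^13.

Final answer: 6 x 5^{13} = 7324218750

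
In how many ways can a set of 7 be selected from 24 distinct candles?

C(24,7) = 24!/(7! x (24-7)!).

Final answer: C(24,7) = 346104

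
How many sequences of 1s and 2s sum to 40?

Let f(n) be the number of climbs. Removing the last move (1 or 2 steps) gives f(n) = f(n-1) + f(n-2); base cases f(1)=1, f(2)=2.
Computing successive values: f(1)=1, f(2)=2, f(3)=3, f(4)=5, f(5)=8, f(6)=13, f(7)=21, f(8)=34, f(9)=55, f(10)=89, f(11)=144, f(12)=233, f(13)=377, f(14)=610, f(15)=987, f(16)=1597, f(17)=2584, f(18)=4181, f(19)=6765, f(20)=10946, f(21)=17711, f(22)=28657, f(23)=46368, f(24)=75025, f(25)=121393, f(26)=196418, f(27)=317811, f(28)=514229, f(29)=832040, f(30)=1346269, f(31)=2178309, f(32)=3524578, f(33)=5702887, f(34)=9227465, f(35)=14930352, f(36)=24157817, f(37)=39088169, f(38)=63245986, f(39)=102334155, f(40)=165580141.

Final answer: 165580141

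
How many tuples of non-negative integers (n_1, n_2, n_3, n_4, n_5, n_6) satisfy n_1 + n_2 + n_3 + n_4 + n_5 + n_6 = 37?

Stars and bars with 37 stars and 5 bars:
C(37+6-1, 6-1) = C(42,5).

Final answer: C(42,5) = 850668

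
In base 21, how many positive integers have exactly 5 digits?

Leading digit: 20 options (nonzero). Other 4 digit(s): 21 options each.
Total: 20 x 21^4.

Final answer: 3889620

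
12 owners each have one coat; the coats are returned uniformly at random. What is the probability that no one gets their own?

D(n) = (n-1)(D(n-1) + D(n-2)), D(0)=1, D(1)=0.
Building up: D(2)=1, D(3)=2, D(4)=9, D(5)=44, D(6)=265, D(7)=1854, D(8)=14833, D(9)=133496, D(10)=1334961, D(11)=14684570, D(12)=176214841.
Total arrangements: 12! = 479001600.
Probability = D(12)/12! = 16019531/43545600.

Final answer: D(12)/12! = 176214841/479001600 = 0.367879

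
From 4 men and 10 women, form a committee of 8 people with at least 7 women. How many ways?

Sum over valid woman counts:
C(10,7)C(4,1) = 480
C(10,8)C(4,0) = 45
Total: 480 + 45.

Final answer: 525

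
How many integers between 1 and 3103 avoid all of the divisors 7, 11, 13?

|div by 7|=443, |div by 11|=282, |div by 13|=238.
|div by 7&11|=40, |div by 7&13|=34, |div by 11&13|=21, |div by all|=3.
By inclusion-exclusion, divisible by at least one: 443+282+238-40-34-21+3 = 871.
Not divisible by any: 3103 - 871.

Final answer: 2232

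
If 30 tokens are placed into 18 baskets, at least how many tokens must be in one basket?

By the pigeonhole principle: ceiling(30/18).

Final answer: 2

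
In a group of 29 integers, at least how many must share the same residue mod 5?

There are 5 possible values for residue mod 5. With 29 integers and 5 categories, by pigeonhole: ceiling(29/5).

Final answer: 6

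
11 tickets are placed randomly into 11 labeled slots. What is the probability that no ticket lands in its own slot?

D(n) = (n-1)(D(n-1) + D(n-2)), D(0)=1, D(1)=0.
Building up: D(2)=1, D(3)=2, D(4)=9, D(5)=44, D(6)=265, D(7)=1854, D(8)=14833, D(9)=133496, D(10)=1334961, D(11)=14684570.
Total arrangements: 11! = 39916800.
Probability = D(11)/11! = 1468457/3991680.

Final answer: D(11)/11! = 14684570/39916800 = 0.367879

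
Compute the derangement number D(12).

D(n) = (n-1)(D(n-1) + D(n-2)), D(0)=1, D(1)=0.
D(2) = 1 x (0 + 1) = 1
D(3) = 2 x (1 + 0) = 2
D(4) = 3 x (2 + 1) = 9
D(5) = 4 x (9 + 2) = 44
D(6) = 5 x (44 + 9) = 265
D(7) = 6 x (265 + 44) = 1854
D(8) = 7 x (1854 + 265) = 14833
D(9) = 8 x (14833 + 1854) = 133496
D(10) = 9 x (133496 + 14833) = 1334961
D(11) = 10 x (1334961 + 133496) = 14684570
D(12) = 11 x (D(11) + D(10)) = 11 x (14684570 + 1334961)

Final answer: D(12) = 176214841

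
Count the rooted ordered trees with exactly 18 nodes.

This is counted by the nth Catalan number C_n. Here n = 18 - 1 = 17.
C_n = (2n)!/(n!(n+1)!), so C_{17} = 34!/(17! x 18!) = C(34,17)/18 = 2333606220/18.

Final answer: C_{17} = 129644790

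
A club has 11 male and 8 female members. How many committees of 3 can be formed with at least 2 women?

Sum over valid woman counts:
C(8,2)C(11,1) = 308
C(8,3)C(11,0) = 56
Total: 308 + 56.

Final answer: 364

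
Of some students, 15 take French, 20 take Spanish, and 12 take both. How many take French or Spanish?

|A union B| = |A| + |B| - |A intersect B| = 15 + 20 - 12.

Final answer: 23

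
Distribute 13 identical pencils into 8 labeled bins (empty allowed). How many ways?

Stars and bars: C(n+k-1, k-1) = C(20,7).

Final answer: C(20,7) = 77520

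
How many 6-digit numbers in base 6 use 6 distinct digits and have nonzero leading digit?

The leading digit has 5 choices (anything but zero); the next has 5 (anything but the first), then 4, and so on, one fewer each time.
Total: 5 x 5 x 4 x 3 x 2 x 1.

Final answer: 600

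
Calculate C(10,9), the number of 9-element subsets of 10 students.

C(10,9) = 10!/(9! x 1!).

Final answer: \binom{10}{9} = 10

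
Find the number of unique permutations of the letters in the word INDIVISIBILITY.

Letters (B:1, D:1, I:6, L:1, N:1, S:1, T:1, V:1, Y:1). Total letters: 14.
Permutations = 14!/(6!).

Final answer: 121080960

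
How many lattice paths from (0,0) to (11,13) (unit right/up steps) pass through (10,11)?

Paths (0,0)->(10,11): C(21,11) = 352716.
Paths (10,11)->(11,13): C(3,2) = 3.
By multiplication principle: 352716 x 3.

Final answer: 1058148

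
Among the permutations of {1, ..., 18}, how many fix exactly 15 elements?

Choose which 15 elements are fixed: C(18,15) = 816.
Derange the remaining 3 using D(j) = (j-1)(D(j-1) + D(j-2)), D(0)=1, D(1)=0: D(2)=1, D(3)=2.
Total: 816 x 2.

Final answer: C(18,15) D(3) = 1632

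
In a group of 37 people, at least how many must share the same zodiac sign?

There are 12 possible values for zodiac sign. With 37 people and 12 categories, by pigeonhole: ceiling(37/12).

Final answer: 4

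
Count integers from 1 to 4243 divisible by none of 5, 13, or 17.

|div by 5|=848, |div by 13|=326, |div by 17|=249.
|div by 5&13|=65, |div by 5&17|=49, |div by 13&17|=19, |div by all|=3.
By inclusion-exclusion, divisible by at least one: 848+326+249-65-49-19+3 = 1293.
Not divisible by any: 4243 - 1293.

Final answer: 2950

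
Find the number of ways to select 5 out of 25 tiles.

C(25,5) = 25!/(5! x (25-5)!).

Final answer: C(25,5) = 53130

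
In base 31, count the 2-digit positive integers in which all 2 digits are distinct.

First digit: 30 (nonzero). Second: 30 (not first). Third: 29, etc.
Total: 30 x 30.

Final answer: 900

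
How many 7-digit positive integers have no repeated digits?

First digit: 9 (not 0). Second: 9 (not first). Third: 8, etc.
Total: 9 x 9 x 8 x 7 x 6 x 5 x 4.

Final answer: 544320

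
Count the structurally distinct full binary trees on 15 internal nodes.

This is a standard Catalan-number count: the answer is C_n. Here n = 15.
C_n = C(2n,n) - C(2n,n+1), so C_{15} = C(30,15) - C(30,16) = 155117520 - 145422675.

Final answer: C_{15} = 9694845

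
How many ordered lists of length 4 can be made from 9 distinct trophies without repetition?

P(9,4) = 9!/(9-4)! = 9!/5!.

Final answer: P(9,4) = 3024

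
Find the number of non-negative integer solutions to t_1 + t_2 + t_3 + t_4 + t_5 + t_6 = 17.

Stars and bars with 17 stars and 5 bars:
C(17+6-1, 6-1) = C(22,5).

Final answer: C(22,5) = 26334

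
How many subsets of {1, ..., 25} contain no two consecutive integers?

Condition on whether n belongs to the subset: if not, any valid subset of {1, ..., n-1} works (a(n-1)); if so, n-1 is excluded and the rest is a valid subset of {1, ..., n-2} (a(n-2)). Hence a(n) = a(n-1) + a(n-2), a(1)=2, a(2)=3.
Building up term by term: a(1)=2, a(2)=3, a(3)=5, a(4)=8, a(5)=13, a(6)=21, a(7)=34, a(8)=55, a(9)=89, a(10)=144, a(11)=233, a(12)=377, a(13)=610, a(14)=987, a(15)=1597, a(16)=2584, a(17)=4181, a(18)=6765, a(19)=10946, a(20)=17711, a(21)=28657, a(22)=46368, a(23)=75025, a(24)=121393, a(25)=196418.

Final answer: 196418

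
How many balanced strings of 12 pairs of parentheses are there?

This is a standard Catalan-number count: the answer is C_n. Here n = 12 (pairs).
Using C_0 = 1 and C_(k+1) = C_k x 2(2k+1)/(k+2), build up term by term: C_1=1, C_2=2, C_3=5, C_4=14, C_5=42, C_6=132, C_7=429, C_8=1430, C_9=4862, C_10=16796, C_11=58786, C_12=208012.

Final answer: C_{12} = 208012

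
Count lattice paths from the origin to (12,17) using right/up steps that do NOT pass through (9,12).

Total paths to (12,17): C(29,17) = 51895935.
Paths through (9,12): C(21,12) x C(8,5) = 16460080.
Avoiding (9,12): 51895935 - 16460080.

Final answer: 35435855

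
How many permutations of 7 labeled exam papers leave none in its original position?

Derangements satisfy D(n) = (n-1)(D(n-1) + D(n-2)), starting from D(0)=1, D(1)=0.
D(2) = 1 x (0 + 1) = 1
D(3) = 2 x (1 + 0) = 2
D(4) = 3 x (2 + 1) = 9
D(5) = 4 x (9 + 2) = 44
D(6) = 5 x (44 + 9) = 265
D(7) = 6 x (D(6) + D(5)) = 6 x (265 + 44)

Final answer: D(7) = 1854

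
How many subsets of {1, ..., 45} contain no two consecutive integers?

Condition on whether n belongs to the subset: if not, any valid subset of {1, ..., n-1} works (a(n-1)); if so, n-1 is excluded and the rest is a valid subset of {1, ..., n-2} (a(n-2)). Hence a(n) = a(n-1) + a(n-2), a(1)=2, a(2)=3.
Iterating the recurrence: a(1)=2, a(2)=3, a(3)=5, a(4)=8, a(5)=13, a(6)=21, a(7)=34, a(8)=55, a(9)=89, a(10)=144, a(11)=233, a(12)=377, a(13)=610, a(14)=987, a(15)=1597, a(16)=2584, a(17)=4181, a(18)=6765, a(19)=10946, a(20)=17711, a(21)=28657, a(22)=46368, a(23)=75025, a(24)=121393, a(25)=196418, a(26)=317811, a(27)=514229, a(28)=832040, a(29)=1346269, a(30)=2178309, a(31)=3524578, a(32)=5702887, a(33)=9227465, a(34)=14930352, a(35)=24157817, a(36)=39088169, a(37)=63245986, a(38)=102334155, a(39)=165580141, a(40)=267914296, a(41)=433494437, a(42)=701408733, a(43)=1134903170, a(44)=1836311903, a(45)=2971215073.

Final answer: 2971215073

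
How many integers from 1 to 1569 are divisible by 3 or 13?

Multiples of 3: 523. Multiples of 13: 120. Of both (lcm=39): 40.
By inclusion-exclusion: 523 + 120 - 40.

Final answer: 603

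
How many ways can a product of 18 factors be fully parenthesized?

The structures are counted by the Catalan number C_n. Here n = 18 - 1 = 17.
Using C_0 = 1 and C_(k+1) = C_k x 2(2k+1)/(k+2), build up term by term: C_1=1, C_2=2, C_3=5, C_4=14, C_5=42, C_6=132, C_7=429, C_8=1430, C_9=4862, C_10=16796, C_11=58786, C_12=208012, C_13=742900, C_14=2674440, C_15=9694845, C_16=35357670, C_17=129644790.

Final answer: C_{17} = 129644790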